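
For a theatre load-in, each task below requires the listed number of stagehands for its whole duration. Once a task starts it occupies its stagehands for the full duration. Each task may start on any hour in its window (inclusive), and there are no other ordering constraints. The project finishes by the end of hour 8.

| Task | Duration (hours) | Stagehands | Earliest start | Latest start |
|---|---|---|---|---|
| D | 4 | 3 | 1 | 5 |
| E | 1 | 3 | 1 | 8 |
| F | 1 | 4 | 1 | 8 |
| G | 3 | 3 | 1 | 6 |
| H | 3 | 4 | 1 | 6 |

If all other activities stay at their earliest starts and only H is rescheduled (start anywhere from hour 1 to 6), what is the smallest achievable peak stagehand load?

13

H@1: h1:17  h2:10  h3:10  h4:3  h5:0  h6:0  h7:0  h8:0 → peak 17
H@2: h1:13  h2:10  h3:10  h4:7  h5:0  h6:0  h7:0  h8:0 → peak 13
H@3: h1:13  h2:6  h3:10  h4:7  h5:4  h6:0  h7:0  h8:0 → peak 13
H@4: h1:13  h2:6  h3:6  h4:7  h5:4  h6:4  h7:0  h8:0 → peak 13
H@5: h1:13  h2:6  h3:6  h4:3  h5:4  h6:4  h7:4  h8:0 → peak 13
H@6: h1:13  h2:6  h3:6  h4:3  h5:0  h6:4  h7:4  h8:4 → peak 13
Best is H@2, peak 13.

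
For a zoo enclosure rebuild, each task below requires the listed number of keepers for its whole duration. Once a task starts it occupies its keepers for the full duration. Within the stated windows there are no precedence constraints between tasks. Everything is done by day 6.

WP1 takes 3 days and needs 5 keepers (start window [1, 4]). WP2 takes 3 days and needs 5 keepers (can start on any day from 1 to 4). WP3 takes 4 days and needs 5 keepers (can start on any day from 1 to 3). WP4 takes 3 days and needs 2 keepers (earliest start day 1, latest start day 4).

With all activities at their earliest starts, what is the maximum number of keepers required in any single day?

17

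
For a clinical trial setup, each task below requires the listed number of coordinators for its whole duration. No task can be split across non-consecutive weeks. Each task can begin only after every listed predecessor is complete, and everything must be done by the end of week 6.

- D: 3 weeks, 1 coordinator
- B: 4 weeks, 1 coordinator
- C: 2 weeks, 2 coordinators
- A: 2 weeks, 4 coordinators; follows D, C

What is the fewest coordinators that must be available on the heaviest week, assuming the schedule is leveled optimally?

4

Early-start (D@1, B@1, C@1, A@4) gives peak 5: w1:4  w2:4  w3:2  w4:5  w5:4  w6:0.
Shift A→5.
Schedule D@1, B@1, C@1, A@5: w1:4  w2:4  w3:2  w4:1  w5:4  w6:4 — peak 4.
Total coordinator-weeks = 19 over 6 weeks ⇒ peak ≥ ⌈19/6⌉ = 4, so 4 is optimal.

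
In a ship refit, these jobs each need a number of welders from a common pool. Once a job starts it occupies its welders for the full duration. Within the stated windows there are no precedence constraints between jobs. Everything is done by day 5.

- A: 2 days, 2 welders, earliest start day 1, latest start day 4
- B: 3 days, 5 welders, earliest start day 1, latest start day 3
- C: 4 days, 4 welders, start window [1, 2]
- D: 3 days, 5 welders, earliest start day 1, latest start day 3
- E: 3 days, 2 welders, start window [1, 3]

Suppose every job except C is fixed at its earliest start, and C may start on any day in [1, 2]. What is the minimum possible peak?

C@1: d1:18  d2:18  d3:16  d4:4  d5:0 → peak 18
C@2: d1:14  d2:18  d3:16  d4:4  d5:4 → peak 18
Best is C@1, peak 18.

18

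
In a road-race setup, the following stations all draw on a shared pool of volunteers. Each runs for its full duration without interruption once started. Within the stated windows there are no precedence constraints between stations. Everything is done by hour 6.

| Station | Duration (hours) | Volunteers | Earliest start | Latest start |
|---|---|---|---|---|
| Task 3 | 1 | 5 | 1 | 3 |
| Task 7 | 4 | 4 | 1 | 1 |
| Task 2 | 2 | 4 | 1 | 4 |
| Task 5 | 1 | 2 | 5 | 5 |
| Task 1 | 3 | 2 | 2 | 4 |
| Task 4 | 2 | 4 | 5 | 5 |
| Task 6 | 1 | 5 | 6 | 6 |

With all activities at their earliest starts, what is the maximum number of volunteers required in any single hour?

13

Early-start schedule: Task 3@1, Task 7@1, Task 2@1, Task 5@5, Task 1@2, Task 4@5, Task 6@6.
Load per hour: hour 1: 13, hour 2: 10, hour 3: 6, hour 4: 6, hour 5: 6, hour 6: 9.
Peak is 13.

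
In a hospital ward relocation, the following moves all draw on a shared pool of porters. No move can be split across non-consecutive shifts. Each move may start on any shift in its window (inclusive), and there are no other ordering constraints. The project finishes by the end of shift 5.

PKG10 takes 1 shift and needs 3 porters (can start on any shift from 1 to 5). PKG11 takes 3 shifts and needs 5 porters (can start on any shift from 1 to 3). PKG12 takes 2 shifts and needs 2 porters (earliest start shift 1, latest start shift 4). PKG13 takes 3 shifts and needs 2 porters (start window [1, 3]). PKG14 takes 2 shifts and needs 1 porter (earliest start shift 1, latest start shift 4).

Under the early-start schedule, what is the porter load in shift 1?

At early start, shift 1 has: PKG10, PKG11, PKG12, PKG13, PKG14.
Demand: 3 + 5 + 2 + 2 + 1 = 13.

13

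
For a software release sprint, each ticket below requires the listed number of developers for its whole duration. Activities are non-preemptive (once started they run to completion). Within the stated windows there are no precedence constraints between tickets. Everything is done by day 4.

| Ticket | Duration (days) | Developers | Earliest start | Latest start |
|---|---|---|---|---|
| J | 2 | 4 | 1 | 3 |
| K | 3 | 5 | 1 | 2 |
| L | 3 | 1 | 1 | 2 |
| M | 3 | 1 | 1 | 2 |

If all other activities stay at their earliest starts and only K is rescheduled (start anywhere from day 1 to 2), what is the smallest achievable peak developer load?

11

K@1: d1:11  d2:11  d3:7  d4:0 → peak 11
K@2: d1:6  d2:11  d3:7  d4:5 → peak 11
Best is K@1, peak 11.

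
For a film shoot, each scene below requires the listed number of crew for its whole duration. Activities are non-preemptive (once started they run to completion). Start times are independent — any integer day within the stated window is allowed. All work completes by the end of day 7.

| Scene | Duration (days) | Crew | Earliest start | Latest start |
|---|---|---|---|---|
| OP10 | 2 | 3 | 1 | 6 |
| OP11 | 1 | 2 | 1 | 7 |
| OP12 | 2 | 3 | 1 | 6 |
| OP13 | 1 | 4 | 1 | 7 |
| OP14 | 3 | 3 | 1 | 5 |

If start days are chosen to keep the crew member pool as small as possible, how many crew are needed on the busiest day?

Early-start (OP10@1, OP11@1, OP12@1, OP13@1, OP14@1) gives peak 15: d1:15  d2:9  d3:3  d4:0  d5:0  d6:0  d7:0.
Shift OP12→2, OP13→4, OP14→5.
Schedule OP10@1, OP11@1, OP12@2, OP13@4, OP14@5: d1:5  d2:6  d3:3  d4:4  d5:3  d6:3  d7:3 — peak 6.

6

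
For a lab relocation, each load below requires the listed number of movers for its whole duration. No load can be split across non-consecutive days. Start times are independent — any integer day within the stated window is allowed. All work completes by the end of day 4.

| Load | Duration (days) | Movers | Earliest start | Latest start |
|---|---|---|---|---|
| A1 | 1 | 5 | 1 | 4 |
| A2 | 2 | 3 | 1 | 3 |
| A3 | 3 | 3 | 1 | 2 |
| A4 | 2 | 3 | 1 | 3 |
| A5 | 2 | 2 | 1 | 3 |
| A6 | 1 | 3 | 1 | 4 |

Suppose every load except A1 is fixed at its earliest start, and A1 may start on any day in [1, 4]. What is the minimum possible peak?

14

A1@1: d1:19  d2:11  d3:3  d4:0 → peak 19
A1@2: d1:14  d2:16  d3:3  d4:0 → peak 16
A1@3: d1:14  d2:11  d3:8  d4:0 → peak 14
A1@4: d1:14  d2:11  d3:3  d4:5 → peak 14
Best is A1@3, peak 14.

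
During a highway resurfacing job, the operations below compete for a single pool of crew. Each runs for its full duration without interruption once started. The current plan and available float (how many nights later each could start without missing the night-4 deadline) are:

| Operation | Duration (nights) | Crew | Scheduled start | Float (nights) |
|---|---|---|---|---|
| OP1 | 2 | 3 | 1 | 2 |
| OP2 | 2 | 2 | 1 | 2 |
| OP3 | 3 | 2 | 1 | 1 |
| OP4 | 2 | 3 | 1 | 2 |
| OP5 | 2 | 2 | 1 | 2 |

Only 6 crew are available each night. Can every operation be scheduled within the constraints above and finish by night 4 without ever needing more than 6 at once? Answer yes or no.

no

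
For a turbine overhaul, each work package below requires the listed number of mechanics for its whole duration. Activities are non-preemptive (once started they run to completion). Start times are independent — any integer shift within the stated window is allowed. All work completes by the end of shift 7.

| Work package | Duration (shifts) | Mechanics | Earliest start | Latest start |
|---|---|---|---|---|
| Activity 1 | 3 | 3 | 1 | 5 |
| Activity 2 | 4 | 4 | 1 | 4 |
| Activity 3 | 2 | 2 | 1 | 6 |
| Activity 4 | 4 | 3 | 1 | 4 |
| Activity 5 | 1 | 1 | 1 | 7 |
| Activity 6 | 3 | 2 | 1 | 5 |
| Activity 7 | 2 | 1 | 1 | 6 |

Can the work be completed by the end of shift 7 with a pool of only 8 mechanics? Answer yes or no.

yes

Schedule Activity 1@1, Activity 2@1, Activity 3@5, Activity 4@4, Activity 5@1, Activity 6@5, Activity 7@2: s1:8  s2:8  s3:8  s4:7  s5:7  s6:7  s7:5 — peak 8 ≤ 8.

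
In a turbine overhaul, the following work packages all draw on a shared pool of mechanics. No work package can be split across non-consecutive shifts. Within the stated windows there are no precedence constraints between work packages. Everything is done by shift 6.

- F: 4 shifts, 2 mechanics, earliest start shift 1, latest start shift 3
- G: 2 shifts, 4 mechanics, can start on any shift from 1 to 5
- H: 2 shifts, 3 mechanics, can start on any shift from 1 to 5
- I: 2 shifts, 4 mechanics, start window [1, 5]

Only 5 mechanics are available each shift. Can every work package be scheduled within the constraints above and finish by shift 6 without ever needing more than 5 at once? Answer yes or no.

no

The minimum achievable peak is 6; 5 < 6, so no feasible schedule stays within the cap.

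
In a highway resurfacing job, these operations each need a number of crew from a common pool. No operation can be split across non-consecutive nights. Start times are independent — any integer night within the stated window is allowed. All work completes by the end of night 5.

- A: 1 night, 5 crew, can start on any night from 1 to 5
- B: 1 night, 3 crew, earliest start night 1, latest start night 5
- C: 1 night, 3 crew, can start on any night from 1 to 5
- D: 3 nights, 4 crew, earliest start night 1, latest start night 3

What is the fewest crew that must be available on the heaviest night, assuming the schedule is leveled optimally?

6

Early-start (A@1, B@1, C@1, D@1) gives peak 15: n1:15  n2:4  n3:4  n4:0  n5:0.
Shift B→2, C→2, D→3.
Schedule A@1, B@2, C@2, D@3: n1:5  n2:6  n3:4  n4:4  n5:4 — peak 6.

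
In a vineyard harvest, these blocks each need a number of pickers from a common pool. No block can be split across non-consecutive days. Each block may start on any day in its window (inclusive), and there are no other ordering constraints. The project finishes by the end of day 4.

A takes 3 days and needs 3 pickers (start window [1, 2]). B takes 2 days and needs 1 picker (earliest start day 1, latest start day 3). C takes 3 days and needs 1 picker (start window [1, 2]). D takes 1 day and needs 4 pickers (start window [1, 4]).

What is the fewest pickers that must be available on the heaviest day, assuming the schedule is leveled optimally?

Early-start (A@1, B@1, C@1, D@1) gives peak 9: d1:9  d2:5  d3:4  d4:0.
Shift D→4.
Schedule A@1, B@1, C@1, D@4: d1:5  d2:5  d3:4  d4:4 — peak 5.
Total picker-days = 18 over 4 days ⇒ peak ≥ ⌈18/4⌉ = 5, so 5 is optimal.

5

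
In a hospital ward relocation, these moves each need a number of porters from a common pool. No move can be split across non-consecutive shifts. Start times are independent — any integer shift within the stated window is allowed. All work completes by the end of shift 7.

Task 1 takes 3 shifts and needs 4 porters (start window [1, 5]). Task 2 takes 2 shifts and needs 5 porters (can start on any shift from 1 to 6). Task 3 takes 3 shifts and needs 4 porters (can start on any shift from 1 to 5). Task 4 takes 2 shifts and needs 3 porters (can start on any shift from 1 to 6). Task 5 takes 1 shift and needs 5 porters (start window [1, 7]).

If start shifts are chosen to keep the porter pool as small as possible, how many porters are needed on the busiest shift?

Early-start (Task 1@1, Task 2@1, Task 3@1, Task 4@1, Task 5@1) gives peak 21: s1:21  s2:16  s3:8  s4:0  s5:0  s6:0  s7:0.
Shift Task 2→4, Task 4→4, Task 5→6.
Schedule Task 1@1, Task 2@4, Task 3@1, Task 4@4, Task 5@6: s1:8  s2:8  s3:8  s4:8  s5:8  s6:5  s7:0 — peak 8.

8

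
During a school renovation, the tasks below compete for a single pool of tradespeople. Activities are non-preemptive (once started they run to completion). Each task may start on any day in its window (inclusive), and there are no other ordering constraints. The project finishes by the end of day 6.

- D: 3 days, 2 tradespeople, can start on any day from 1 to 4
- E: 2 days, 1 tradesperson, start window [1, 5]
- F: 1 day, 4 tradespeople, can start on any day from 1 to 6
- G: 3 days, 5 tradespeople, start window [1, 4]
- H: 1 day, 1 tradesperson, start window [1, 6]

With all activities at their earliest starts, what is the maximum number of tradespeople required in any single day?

13

Early-start schedule: D@1, E@1, F@1, G@1, H@1.
Load per day: day 1: 13, day 2: 8, day 3: 7, day 4: 0, day 5: 0, day 6: 0.
Peak is 13.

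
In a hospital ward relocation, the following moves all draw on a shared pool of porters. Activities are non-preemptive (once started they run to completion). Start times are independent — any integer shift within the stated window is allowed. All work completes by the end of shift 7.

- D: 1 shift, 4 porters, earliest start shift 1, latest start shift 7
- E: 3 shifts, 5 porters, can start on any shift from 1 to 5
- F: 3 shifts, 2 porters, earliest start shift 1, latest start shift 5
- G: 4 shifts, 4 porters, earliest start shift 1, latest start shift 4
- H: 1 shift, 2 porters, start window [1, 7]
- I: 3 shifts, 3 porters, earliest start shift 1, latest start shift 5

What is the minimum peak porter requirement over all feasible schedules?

Early-start (D@1, E@1, F@1, G@1, H@1, I@1) gives peak 20: s1:20  s2:14  s3:14  s4:4  s5:0  s6:0  s7:0.
Shift E→5, F→2, H→2, I→5.
Schedule D@1, E@5, F@2, G@1, H@2, I@5: s1:8  s2:8  s3:6  s4:6  s5:8  s6:8  s7:8 — peak 8.
Total porter-shifts = 52 over 7 shifts ⇒ peak ≥ ⌈52/7⌉ = 8, so 8 is optimal.

8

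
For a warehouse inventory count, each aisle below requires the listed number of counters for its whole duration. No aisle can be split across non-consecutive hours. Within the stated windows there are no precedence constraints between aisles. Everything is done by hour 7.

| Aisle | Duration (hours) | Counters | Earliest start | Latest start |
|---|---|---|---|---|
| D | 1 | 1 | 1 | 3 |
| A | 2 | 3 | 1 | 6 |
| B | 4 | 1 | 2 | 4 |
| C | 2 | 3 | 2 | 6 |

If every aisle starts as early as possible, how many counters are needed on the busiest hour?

Early-start schedule: D@1, A@1, B@2, C@2.
Load per hour: hour 1: 4, hour 2: 7, hour 3: 4, hour 4: 1, hour 5: 1, hour 6: 0, hour 7: 0.
Peak is 7.

7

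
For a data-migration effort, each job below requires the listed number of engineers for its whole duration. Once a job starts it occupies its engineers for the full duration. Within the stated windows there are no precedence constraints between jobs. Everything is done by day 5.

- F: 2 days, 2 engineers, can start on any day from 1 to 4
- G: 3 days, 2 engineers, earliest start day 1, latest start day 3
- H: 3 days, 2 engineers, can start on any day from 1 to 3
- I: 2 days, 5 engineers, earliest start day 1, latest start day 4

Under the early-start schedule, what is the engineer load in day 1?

11

At early start, day 1 has: F, G, H, I.
Demand: 2 + 2 + 2 + 5 = 11.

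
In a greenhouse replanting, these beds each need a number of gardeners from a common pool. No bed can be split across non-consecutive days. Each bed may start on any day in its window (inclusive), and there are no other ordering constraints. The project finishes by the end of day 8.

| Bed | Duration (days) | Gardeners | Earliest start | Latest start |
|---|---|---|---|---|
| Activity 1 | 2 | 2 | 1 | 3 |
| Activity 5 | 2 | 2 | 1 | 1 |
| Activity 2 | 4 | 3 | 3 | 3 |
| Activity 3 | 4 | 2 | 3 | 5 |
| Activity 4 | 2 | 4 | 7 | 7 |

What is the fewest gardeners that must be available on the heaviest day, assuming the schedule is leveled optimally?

Schedule Activity 1@1, Activity 5@1, Activity 2@3, Activity 3@3, Activity 4@7: d1:4  d2:4  d3:5  d4:5  d5:5  d6:5  d7:4  d8:4 — peak 5.
Total gardener-days = 36 over 8 days ⇒ peak ≥ ⌈36/8⌉ = 5, so 5 is optimal.

5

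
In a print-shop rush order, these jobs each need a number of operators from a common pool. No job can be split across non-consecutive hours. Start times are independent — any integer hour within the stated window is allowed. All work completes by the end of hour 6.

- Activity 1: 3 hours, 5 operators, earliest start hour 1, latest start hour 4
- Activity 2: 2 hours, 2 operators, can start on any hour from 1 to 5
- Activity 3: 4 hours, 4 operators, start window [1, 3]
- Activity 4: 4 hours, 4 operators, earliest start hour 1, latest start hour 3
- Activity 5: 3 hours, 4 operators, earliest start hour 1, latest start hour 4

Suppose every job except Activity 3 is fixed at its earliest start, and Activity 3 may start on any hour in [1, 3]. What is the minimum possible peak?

Activity 3@1: h1:19  h2:19  h3:17  h4:8  h5:0  h6:0 → peak 19
Activity 3@2: h1:15  h2:19  h3:17  h4:8  h5:4  h6:0 → peak 19
Activity 3@3: h1:15  h2:15  h3:17  h4:8  h5:4  h6:4 → peak 17
Best is Activity 3@3, peak 17.

17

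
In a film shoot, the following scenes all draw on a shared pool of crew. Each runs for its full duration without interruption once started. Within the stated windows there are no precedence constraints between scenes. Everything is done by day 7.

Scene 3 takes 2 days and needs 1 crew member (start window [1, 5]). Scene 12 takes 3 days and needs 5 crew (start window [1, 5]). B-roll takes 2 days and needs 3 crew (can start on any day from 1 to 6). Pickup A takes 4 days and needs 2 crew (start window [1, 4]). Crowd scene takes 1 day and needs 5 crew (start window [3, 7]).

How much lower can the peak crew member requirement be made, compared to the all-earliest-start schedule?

Early-start peak: d1:11  d2:11  d3:12  d4:2  d5:0  d6:0  d7:0 ⇒ 12.
Leveled (Scene 3@1, Scene 12@1, B-roll@4, Pickup A@3, Crowd scene@6): d1:6  d2:6  d3:7  d4:5  d5:5  d6:7  d7:0 ⇒ 7.
Reduction 12 − 7 = 5.

5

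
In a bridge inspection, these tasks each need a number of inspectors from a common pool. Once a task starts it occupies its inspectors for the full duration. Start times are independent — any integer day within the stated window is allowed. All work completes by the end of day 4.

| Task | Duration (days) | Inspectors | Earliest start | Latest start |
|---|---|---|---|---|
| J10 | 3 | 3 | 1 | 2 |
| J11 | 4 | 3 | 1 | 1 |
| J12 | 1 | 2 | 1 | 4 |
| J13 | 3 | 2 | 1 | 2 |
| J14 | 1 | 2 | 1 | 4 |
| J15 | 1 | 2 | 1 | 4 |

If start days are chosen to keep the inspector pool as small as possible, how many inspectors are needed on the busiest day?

9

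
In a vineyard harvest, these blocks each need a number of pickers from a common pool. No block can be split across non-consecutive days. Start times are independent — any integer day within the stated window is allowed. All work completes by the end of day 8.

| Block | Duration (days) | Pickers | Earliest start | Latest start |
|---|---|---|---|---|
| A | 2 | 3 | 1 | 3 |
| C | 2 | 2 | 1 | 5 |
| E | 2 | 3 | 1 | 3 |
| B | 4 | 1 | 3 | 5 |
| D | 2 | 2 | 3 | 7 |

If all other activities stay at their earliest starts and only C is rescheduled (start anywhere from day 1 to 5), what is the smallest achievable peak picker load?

C@1: d1:8  d2:8  d3:3  d4:3  d5:1  d6:1  d7:0  d8:0 → peak 8
C@2: d1:6  d2:8  d3:5  d4:3  d5:1  d6:1  d7:0  d8:0 → peak 8
C@3: d1:6  d2:6  d3:5  d4:5  d5:1  d6:1  d7:0  d8:0 → peak 6
C@4: d1:6  d2:6  d3:3  d4:5  d5:3  d6:1  d7:0  d8:0 → peak 6
C@5: d1:6  d2:6  d3:3  d4:3  d5:3  d6:3  d7:0  d8:0 → peak 6
Best is C@3, peak 6.

6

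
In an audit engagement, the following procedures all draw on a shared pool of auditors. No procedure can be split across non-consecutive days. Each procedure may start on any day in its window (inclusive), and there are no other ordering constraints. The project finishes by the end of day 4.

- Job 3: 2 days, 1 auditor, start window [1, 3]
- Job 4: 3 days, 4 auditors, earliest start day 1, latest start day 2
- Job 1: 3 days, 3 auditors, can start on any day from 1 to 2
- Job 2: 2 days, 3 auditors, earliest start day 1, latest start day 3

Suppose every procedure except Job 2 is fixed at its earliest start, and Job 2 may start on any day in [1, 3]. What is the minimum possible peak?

10

Job 2@1: d1:11  d2:11  d3:7  d4:0 → peak 11
Job 2@2: d1:8  d2:11  d3:10  d4:0 → peak 11
Job 2@3: d1:8  d2:8  d3:10  d4:3 → peak 10
Best is Job 2@3, peak 10.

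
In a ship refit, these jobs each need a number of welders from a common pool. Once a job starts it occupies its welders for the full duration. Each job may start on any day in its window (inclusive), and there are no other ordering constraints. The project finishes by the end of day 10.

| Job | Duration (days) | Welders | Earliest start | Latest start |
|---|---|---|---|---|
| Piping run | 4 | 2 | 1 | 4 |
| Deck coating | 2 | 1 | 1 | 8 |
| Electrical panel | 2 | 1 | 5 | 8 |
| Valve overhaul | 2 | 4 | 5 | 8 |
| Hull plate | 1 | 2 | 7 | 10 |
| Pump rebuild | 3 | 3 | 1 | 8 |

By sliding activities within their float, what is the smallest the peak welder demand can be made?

4

Early-start (Piping run@1, Deck coating@1, Electrical panel@5, Valve overhaul@5, Hull plate@7, Pump rebuild@1) gives peak 6: d1:6  d2:6  d3:5  d4:2  d5:5  d6:5  d7:2  d8:0  d9:0  d10:0.
Shift Valve overhaul→8, Hull plate→10, Pump rebuild→5.
Schedule Piping run@1, Deck coating@1, Electrical panel@5, Valve overhaul@8, Hull plate@10, Pump rebuild@5: d1:3  d2:3  d3:2  d4:2  d5:4  d6:4  d7:3  d8:4  d9:4  d10:2 — peak 4.
Total welder-days = 31 over 10 days ⇒ peak ≥ ⌈31/10⌉ = 4, so 4 is optimal.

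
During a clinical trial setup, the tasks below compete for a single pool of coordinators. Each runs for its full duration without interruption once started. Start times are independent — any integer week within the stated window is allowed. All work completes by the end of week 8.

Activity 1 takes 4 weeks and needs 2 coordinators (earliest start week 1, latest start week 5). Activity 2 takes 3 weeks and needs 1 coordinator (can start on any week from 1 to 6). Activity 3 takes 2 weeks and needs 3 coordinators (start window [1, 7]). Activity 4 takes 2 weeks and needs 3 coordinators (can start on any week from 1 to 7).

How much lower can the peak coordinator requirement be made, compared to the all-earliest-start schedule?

Early-start peak: w1:9  w2:9  w3:3  w4:2  w5:0  w6:0  w7:0  w8:0 ⇒ 9.
Leveled (Activity 1@1, Activity 2@1, Activity 3@5, Activity 4@7): w1:3  w2:3  w3:3  w4:2  w5:3  w6:3  w7:3  w8:3 ⇒ 3.
Reduction 9 − 3 = 6.

6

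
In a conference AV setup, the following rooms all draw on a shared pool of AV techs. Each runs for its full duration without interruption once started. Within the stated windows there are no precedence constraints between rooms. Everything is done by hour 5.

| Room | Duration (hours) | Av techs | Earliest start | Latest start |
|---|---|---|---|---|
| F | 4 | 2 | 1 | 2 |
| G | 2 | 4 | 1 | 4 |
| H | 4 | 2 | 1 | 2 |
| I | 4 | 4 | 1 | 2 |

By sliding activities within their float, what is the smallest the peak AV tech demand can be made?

Schedule F@1, G@1, H@1, I@1: h1:12  h2:12  h3:8  h4:8  h5:0 — peak 12.

12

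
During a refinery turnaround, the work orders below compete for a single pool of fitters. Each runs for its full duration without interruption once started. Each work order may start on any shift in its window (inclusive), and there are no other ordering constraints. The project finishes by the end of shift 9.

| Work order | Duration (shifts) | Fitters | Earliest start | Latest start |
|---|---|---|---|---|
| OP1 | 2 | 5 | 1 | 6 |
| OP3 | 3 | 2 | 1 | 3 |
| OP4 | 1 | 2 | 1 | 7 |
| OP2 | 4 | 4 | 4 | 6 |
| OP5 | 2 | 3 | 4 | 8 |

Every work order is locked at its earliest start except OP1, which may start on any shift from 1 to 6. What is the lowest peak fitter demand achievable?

7

OP1@1: s1:9  s2:7  s3:2  s4:7  s5:7  s6:4  s7:4  s8:0  s9:0 → peak 9
OP1@2: s1:4  s2:7  s3:7  s4:7  s5:7  s6:4  s7:4  s8:0  s9:0 → peak 7
OP1@3: s1:4  s2:2  s3:7  s4:12  s5:7  s6:4  s7:4  s8:0  s9:0 → peak 12
OP1@4: s1:4  s2:2  s3:2  s4:12  s5:12  s6:4  s7:4  s8:0  s9:0 → peak 12
OP1@5: s1:4  s2:2  s3:2  s4:7  s5:12  s6:9  s7:4  s8:0  s9:0 → peak 12
OP1@6: s1:4  s2:2  s3:2  s4:7  s5:7  s6:9  s7:9  s8:0  s9:0 → peak 9
Best is OP1@2, peak 7.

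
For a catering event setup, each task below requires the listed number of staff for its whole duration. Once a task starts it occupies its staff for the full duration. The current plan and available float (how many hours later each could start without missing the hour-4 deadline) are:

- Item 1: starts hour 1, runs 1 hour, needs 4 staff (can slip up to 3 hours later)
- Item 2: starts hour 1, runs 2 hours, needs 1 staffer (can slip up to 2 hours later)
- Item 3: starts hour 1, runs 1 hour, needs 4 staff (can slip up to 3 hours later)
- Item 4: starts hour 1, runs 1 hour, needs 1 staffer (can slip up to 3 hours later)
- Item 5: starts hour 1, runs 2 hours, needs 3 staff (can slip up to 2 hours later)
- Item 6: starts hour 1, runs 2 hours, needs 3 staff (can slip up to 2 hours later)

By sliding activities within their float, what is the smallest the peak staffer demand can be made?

6

Early-start (Item 1@1, Item 2@1, Item 3@1, Item 4@1, Item 5@1, Item 6@1) gives peak 16: h1:16  h2:7  h3:0  h4:0.
Shift Item 3→2, Item 5→3, Item 6→3.
Schedule Item 1@1, Item 2@1, Item 3@2, Item 4@1, Item 5@3, Item 6@3: h1:6  h2:5  h3:6  h4:6 — peak 6.
Total staffer-hours = 23 over 4 hours ⇒ peak ≥ ⌈23/4⌉ = 6, so 6 is optimal.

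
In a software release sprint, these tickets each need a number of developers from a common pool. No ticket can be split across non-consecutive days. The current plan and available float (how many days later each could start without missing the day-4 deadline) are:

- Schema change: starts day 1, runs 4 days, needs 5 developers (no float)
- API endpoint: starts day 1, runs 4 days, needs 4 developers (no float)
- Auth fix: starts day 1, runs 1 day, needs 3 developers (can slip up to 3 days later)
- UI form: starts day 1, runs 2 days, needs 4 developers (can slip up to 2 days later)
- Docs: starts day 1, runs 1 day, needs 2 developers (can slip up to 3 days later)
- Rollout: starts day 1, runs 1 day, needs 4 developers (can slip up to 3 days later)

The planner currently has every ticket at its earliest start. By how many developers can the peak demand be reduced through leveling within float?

8

Early-start peak: d1:22  d2:13  d3:9  d4:9 ⇒ 22.
Leveled (Schema change@1, API endpoint@1, Auth fix@1, UI form@2, Docs@1, Rollout@4): d1:14  d2:13  d3:13  d4:13 ⇒ 14.
Reduction 22 − 14 = 8.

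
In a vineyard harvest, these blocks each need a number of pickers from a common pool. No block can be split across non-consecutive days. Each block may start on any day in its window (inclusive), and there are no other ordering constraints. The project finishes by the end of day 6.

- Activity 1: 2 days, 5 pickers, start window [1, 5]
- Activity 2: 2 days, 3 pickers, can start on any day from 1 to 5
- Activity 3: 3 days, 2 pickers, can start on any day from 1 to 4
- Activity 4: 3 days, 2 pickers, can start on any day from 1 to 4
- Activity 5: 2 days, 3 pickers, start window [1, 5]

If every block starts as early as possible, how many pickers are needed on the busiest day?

Early-start schedule: Activity 1@1, Activity 2@1, Activity 3@1, Activity 4@1, Activity 5@1.
Load per day: day 1: 15, day 2: 15, day 3: 4, day 4: 0, day 5: 0, day 6: 0.
Peak is 15.

15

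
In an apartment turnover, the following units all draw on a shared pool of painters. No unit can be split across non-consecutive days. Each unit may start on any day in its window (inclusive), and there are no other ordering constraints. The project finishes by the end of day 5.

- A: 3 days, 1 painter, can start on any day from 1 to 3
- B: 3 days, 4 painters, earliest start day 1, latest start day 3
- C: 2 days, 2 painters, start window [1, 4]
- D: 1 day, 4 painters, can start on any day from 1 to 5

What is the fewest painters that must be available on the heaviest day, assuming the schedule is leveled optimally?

Early-start (A@1, B@1, C@1, D@1) gives peak 11: d1:11  d2:7  d3:5  d4:0  d5:0.
Shift C→4, D→4.
Schedule A@1, B@1, C@4, D@4: d1:5  d2:5  d3:5  d4:6  d5:2 — peak 6.

6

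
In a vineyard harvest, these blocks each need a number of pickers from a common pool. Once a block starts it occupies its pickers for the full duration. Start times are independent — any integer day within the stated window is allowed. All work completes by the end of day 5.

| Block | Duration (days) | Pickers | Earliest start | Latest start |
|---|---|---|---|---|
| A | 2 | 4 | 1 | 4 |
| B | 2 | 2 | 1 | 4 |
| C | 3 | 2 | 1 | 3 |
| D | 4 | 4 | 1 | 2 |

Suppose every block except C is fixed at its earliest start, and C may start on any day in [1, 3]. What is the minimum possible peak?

10

C@1: d1:12  d2:12  d3:6  d4:4  d5:0 → peak 12
C@2: d1:10  d2:12  d3:6  d4:6  d5:0 → peak 12
C@3: d1:10  d2:10  d3:6  d4:6  d5:2 → peak 10
Best is C@3, peak 10.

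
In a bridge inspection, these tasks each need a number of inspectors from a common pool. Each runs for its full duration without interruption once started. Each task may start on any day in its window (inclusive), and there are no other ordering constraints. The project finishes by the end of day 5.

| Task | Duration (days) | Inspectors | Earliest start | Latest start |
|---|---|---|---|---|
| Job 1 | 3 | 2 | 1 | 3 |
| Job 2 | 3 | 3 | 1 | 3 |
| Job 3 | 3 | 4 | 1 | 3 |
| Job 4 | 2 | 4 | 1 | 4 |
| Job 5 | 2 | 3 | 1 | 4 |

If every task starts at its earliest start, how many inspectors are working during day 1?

At early start, day 1 has: Job 1, Job 2, Job 3, Job 4, Job 5.
Demand: 2 + 3 + 4 + 4 + 3 = 16.

16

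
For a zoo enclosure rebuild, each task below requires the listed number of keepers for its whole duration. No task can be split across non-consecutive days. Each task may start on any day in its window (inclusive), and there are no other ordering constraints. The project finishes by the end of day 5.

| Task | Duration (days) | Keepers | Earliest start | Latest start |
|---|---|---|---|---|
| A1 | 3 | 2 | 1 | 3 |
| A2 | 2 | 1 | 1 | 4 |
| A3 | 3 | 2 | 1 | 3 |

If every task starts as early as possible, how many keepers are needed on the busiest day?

Early-start schedule: A1@1, A2@1, A3@1.
Load per day: day 1: 5, day 2: 5, day 3: 4, day 4: 0, day 5: 0.
Peak is 5.

5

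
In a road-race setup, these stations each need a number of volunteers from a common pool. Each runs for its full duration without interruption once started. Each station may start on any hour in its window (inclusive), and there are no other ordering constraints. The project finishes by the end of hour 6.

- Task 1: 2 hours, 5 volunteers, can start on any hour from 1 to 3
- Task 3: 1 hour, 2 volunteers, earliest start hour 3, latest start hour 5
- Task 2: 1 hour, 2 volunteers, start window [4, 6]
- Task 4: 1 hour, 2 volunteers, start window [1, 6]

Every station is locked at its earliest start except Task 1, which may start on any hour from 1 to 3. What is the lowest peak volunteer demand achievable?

7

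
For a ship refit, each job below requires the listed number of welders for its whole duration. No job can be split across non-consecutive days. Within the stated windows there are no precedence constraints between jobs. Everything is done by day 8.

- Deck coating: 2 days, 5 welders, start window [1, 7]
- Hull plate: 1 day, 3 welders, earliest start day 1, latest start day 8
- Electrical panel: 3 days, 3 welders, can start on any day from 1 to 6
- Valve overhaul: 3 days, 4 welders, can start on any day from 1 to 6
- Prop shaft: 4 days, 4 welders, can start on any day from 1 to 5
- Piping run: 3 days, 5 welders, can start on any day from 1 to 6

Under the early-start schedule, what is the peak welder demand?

Early-start schedule: Deck coating@1, Hull plate@1, Electrical panel@1, Valve overhaul@1, Prop shaft@1, Piping run@1.
Load per day: day 1: 24, day 2: 21, day 3: 16, day 4: 4, day 5: 0, day 6: 0, day 7: 0, day 8: 0.
Peak is 24.

24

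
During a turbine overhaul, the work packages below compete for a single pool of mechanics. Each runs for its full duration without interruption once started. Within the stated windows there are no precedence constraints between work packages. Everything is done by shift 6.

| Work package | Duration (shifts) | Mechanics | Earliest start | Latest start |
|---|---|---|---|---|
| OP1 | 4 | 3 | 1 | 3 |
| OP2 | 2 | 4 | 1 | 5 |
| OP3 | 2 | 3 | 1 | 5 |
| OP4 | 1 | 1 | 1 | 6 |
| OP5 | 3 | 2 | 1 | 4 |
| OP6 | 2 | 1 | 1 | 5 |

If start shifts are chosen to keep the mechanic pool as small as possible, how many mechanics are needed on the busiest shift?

6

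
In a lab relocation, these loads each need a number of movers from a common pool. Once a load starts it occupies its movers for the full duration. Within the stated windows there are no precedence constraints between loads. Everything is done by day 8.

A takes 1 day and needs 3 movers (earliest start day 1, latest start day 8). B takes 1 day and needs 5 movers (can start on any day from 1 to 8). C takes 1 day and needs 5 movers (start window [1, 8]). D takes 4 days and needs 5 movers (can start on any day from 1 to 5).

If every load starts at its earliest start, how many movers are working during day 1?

At early start, day 1 has: A, B, C, D.
Demand: 3 + 5 + 5 + 5 = 18.

18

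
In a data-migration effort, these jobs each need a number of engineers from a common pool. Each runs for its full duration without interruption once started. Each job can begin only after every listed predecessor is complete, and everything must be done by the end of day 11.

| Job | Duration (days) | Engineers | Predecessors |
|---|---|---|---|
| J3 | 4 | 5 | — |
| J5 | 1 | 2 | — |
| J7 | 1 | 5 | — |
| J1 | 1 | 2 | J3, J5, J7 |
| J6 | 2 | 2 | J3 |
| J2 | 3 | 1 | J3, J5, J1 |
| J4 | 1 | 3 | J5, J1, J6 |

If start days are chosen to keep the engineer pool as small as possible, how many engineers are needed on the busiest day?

5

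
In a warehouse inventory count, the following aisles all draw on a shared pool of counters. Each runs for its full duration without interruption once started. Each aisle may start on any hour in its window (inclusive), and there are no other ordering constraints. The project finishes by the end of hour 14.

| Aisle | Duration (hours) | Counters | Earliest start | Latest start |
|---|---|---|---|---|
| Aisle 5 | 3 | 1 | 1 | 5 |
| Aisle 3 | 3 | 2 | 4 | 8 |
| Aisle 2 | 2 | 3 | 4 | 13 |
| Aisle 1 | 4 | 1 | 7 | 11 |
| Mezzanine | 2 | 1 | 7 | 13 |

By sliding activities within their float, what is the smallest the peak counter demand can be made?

Early-start (Aisle 5@1, Aisle 3@4, Aisle 2@4, Aisle 1@7, Mezzanine@7) gives peak 5: h1:1  h2:1  h3:1  h4:5  h5:5  h6:2  h7:2  h8:2  h9:1  h10:1  h11:0  h12:0  h13:0  h14:0.
Shift Aisle 2→7, Aisle 1→9, Mezzanine→9.
Schedule Aisle 5@1, Aisle 3@4, Aisle 2@7, Aisle 1@9, Mezzanine@9: h1:1  h2:1  h3:1  h4:2  h5:2  h6:2  h7:3  h8:3  h9:2  h10:2  h11:1  h12:1  h13:0  h14:0 — peak 3.

3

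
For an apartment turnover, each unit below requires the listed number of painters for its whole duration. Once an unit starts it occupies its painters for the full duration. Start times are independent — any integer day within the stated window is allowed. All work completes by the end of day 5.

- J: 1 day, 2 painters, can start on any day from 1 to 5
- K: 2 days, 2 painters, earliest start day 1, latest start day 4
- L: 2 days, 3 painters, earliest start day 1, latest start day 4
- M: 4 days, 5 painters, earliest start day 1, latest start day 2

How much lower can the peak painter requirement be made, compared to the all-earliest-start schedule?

4

Early-start peak: d1:12  d2:10  d3:5  d4:5  d5:0 ⇒ 12.
Leveled (J@1, K@1, L@3, M@2): d1:4  d2:7  d3:8  d4:8  d5:5 ⇒ 8.
Reduction 12 − 8 = 4.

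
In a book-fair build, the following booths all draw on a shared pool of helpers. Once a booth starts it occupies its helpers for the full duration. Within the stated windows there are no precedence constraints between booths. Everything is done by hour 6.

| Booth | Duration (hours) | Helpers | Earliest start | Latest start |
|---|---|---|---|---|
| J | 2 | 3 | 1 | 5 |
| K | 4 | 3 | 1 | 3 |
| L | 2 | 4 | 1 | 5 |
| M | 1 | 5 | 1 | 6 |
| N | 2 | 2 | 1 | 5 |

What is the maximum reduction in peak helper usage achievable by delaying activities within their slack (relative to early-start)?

Early-start peak: h1:17  h2:12  h3:3  h4:3  h5:0  h6:0 ⇒ 17.
Leveled (J@1, K@1, L@3, M@5, N@5): h1:6  h2:6  h3:7  h4:7  h5:7  h6:2 ⇒ 7.
Reduction 17 − 7 = 10.

10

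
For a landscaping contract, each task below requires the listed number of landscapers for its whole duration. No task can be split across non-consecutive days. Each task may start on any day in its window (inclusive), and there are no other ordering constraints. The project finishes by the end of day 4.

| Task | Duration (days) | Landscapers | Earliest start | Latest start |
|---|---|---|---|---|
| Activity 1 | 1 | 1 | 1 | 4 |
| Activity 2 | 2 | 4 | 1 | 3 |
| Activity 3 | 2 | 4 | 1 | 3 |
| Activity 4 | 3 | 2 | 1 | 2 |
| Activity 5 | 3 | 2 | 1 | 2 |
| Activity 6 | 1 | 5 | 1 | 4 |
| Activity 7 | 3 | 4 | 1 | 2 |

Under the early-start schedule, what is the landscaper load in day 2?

16

At early start, day 2 has: Activity 2, Activity 3, Activity 4, Activity 5, Activity 7.
Demand: 4 + 4 + 2 + 2 + 4 = 16.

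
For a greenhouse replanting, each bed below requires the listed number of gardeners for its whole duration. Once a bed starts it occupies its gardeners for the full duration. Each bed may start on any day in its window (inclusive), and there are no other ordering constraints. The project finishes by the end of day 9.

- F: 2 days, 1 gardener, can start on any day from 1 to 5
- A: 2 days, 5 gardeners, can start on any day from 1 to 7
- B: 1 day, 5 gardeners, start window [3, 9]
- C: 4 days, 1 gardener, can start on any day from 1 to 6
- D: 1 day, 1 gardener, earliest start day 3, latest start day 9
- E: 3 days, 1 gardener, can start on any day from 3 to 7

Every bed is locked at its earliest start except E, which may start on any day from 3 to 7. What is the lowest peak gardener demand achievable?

7

E@3: d1:7  d2:7  d3:8  d4:2  d5:1  d6:0  d7:0  d8:0  d9:0 → peak 8
E@4: d1:7  d2:7  d3:7  d4:2  d5:1  d6:1  d7:0  d8:0  d9:0 → peak 7
E@5: d1:7  d2:7  d3:7  d4:1  d5:1  d6:1  d7:1  d8:0  d9:0 → peak 7
E@6: d1:7  d2:7  d3:7  d4:1  d5:0  d6:1  d7:1  d8:1  d9:0 → peak 7
E@7: d1:7  d2:7  d3:7  d4:1  d5:0  d6:0  d7:1  d8:1  d9:1 → peak 7
Best is E@4, peak 7.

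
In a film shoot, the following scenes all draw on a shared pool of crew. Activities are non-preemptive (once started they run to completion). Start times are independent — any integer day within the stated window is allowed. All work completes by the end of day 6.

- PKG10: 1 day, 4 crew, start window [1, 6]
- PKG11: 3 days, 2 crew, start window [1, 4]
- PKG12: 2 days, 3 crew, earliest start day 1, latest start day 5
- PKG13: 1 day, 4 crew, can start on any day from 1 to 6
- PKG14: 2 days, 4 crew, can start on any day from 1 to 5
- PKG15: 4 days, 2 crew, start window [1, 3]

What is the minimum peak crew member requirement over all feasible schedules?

Early-start (PKG10@1, PKG11@1, PKG12@1, PKG13@1, PKG14@1, PKG15@1) gives peak 19: d1:19  d2:11  d3:4  d4:2  d5:0  d6:0.
Shift PKG12→2, PKG13→4, PKG14→5, PKG15→2.
Schedule PKG10@1, PKG11@1, PKG12@2, PKG13@4, PKG14@5, PKG15@2: d1:6  d2:7  d3:7  d4:6  d5:6  d6:4 — peak 7.

7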